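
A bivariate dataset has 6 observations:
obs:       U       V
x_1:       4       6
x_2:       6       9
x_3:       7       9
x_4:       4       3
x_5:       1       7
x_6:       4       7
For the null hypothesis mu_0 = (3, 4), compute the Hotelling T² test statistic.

Step 1 — sample mean vector:
  mean(U) = (4 + 6 + 7 + 4 + 1 + 4) / 6 = 26/6 = 4.3333
  mean(V) = (6 + 9 + 9 + 3 + 7 + 7) / 6 = 41/6 = 6.8333
  x̄ = (4.3333, 6.8333),  deviation x̄ - mu_0 = (4.3333, 6.8333) - (3, 4) = (1.3333, 2.8333).

Step 2 — sample covariance matrix, S[i,j] = (1/(n-1)) · Σ_k (x_{k,i} - mean_i) · (x_{k,j} - mean_j), divisor n-1 = 5:
  S[U,U] = ((-0.3333)·(-0.3333) + (1.6667)·(1.6667) + (2.6667)·(2.6667) + (-0.3333)·(-0.3333) + (-3.3333)·(-3.3333) + (-0.3333)·(-0.3333)) / 5 = 21.3333/5 = 4.2667
  S[U,V] = ((-0.3333)·(-0.8333) + (1.6667)·(2.1667) + (2.6667)·(2.1667) + (-0.3333)·(-3.8333) + (-3.3333)·(0.1667) + (-0.3333)·(0.1667)) / 5 = 10.3333/5 = 2.0667
  S[V,V] = ((-0.8333)·(-0.8333) + (2.1667)·(2.1667) + (2.1667)·(2.1667) + (-3.8333)·(-3.8333) + (0.1667)·(0.1667) + (0.1667)·(0.1667)) / 5 = 24.8333/5 = 4.9667
  S = [[4.2667, 2.0667],
 [2.0667, 4.9667]].

Step 3 — invert S. det(S) = 4.2667·4.9667 - (2.0667)² = 16.92.
  S^{-1} = (1/det) · [[d, -b], [-b, a]] = [[0.2935, -0.1221],
 [-0.1221, 0.2522]].

Step 4 — quadratic form (x̄ - mu_0)^T · S^{-1} · (x̄ - mu_0):
  S^{-1} · (x̄ - mu_0) = (0.0453, 0.5516),
  (x̄ - mu_0)^T · [...] = (1.3333)·(0.0453) + (2.8333)·(0.5516) = 1.6233.

Step 5 — scale by n: T² = 6 · 1.6233 = 9.74.

T² ≈ 9.74


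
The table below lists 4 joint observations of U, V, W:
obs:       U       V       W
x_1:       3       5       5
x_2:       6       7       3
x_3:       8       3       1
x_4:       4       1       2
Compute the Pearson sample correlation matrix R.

Step 1 — column means:
  mean(U) = (3 + 6 + 8 + 4) / 4 = 21/4 = 5.25
  mean(V) = (5 + 7 + 3 + 1) / 4 = 16/4 = 4
  mean(W) = (5 + 3 + 1 + 2) / 4 = 11/4 = 2.75

Step 2 — sample variances and covariances s[i,j] = (1/(n-1)) · Σ_k (x_{k,i} - mean_i) · (x_{k,j} - mean_j), with n-1 = 3:
  s[U,U] = ((-2.25)·(-2.25) + (0.75)·(0.75) + (2.75)·(2.75) + (-1.25)·(-1.25)) / 3 = 14.75/3 = 4.9167
  s[U,V] = ((-2.25)·(1) + (0.75)·(3) + (2.75)·(-1) + (-1.25)·(-3)) / 3 = 1/3 = 0.3333
  s[U,W] = ((-2.25)·(2.25) + (0.75)·(0.25) + (2.75)·(-1.75) + (-1.25)·(-0.75)) / 3 = -8.75/3 = -2.9167
  s[V,V] = ((1)·(1) + (3)·(3) + (-1)·(-1) + (-3)·(-3)) / 3 = 20/3 = 6.6667
  s[V,W] = ((1)·(2.25) + (3)·(0.25) + (-1)·(-1.75) + (-3)·(-0.75)) / 3 = 7/3 = 2.3333
  s[W,W] = ((2.25)·(2.25) + (0.25)·(0.25) + (-1.75)·(-1.75) + (-0.75)·(-0.75)) / 3 = 8.75/3 = 2.9167
  Sample standard deviations s_i = √(s[i,i]):
  s(U) = √(4.9167) = 2.2174
  s(V) = √(6.6667) = 2.582
  s(W) = √(2.9167) = 1.7078

Step 3 — r_{ij} = s_{ij} / (s_i · s_j):
  r[U,U] = 1 (diagonal).
  r[U,V] = 0.3333 / (2.2174 · 2.582) = 0.3333 / 5.7252 = 0.0582
  r[U,W] = -2.9167 / (2.2174 · 1.7078) = -2.9167 / 3.7869 = -0.7702
  r[V,V] = 1 (diagonal).
  r[V,W] = 2.3333 / (2.582 · 1.7078) = 2.3333 / 4.4096 = 0.5292
  r[W,W] = 1 (diagonal).

R is symmetric with unit diagonal. Assembling:

R = [[1, 0.0582, -0.7702],
 [0.0582, 1, 0.5292],
 [-0.7702, 0.5292, 1]]


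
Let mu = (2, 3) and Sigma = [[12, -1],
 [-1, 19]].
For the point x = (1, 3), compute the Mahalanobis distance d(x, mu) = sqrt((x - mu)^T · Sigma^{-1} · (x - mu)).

Step 1 — centre the observation: (x - mu) = (-1, 0).

Step 2 — invert Sigma. det(Sigma) = 12·19 - (-1)² = 227.
  Sigma^{-1} = (1/det) · [[d, -b], [-b, a]] = [[0.0837, 0.0044],
 [0.0044, 0.0529]].

Step 3 — form the quadratic (x - mu)^T · Sigma^{-1} · (x - mu):
  Sigma^{-1} · (x - mu) = (-0.0837, -0.0044).
  (x - mu)^T · [Sigma^{-1} · (x - mu)] = (-1)·(-0.0837) + (0)·(-0.0044) = 0.0837.

Step 4 — take square root: d = √(0.0837) ≈ 0.2893.

d(x, mu) = √(0.0837) ≈ 0.2893


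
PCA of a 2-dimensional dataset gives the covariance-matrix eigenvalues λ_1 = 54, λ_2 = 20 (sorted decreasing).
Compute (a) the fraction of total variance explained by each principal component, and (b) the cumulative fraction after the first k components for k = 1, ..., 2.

Step 1 — total variance = trace(Sigma) = Σ λ_i = 54 + 20 = 74.

Step 2 — fraction explained by component i = λ_i / Σ λ:
  PC1: 54/74 = 0.7297
  PC2: 20/74 = 0.2703

Step 3 — cumulative fraction after k components = (λ_1 + ... + λ_k) / Σ λ:
  k = 1: 54/74 = 0.7297
  k = 2: (54 + 20)/74 = 74/74 = 1

Summary (fraction, with percent):

explained: PC1 0.7297 (72.97%), PC2 0.2703 (27.03%);  cumulative: 0.7297, 1


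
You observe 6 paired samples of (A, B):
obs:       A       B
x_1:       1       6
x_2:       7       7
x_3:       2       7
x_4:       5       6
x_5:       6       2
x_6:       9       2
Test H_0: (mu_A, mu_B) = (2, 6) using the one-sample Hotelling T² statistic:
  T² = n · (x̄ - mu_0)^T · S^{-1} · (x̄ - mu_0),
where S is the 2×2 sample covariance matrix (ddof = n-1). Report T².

Step 1 — sample mean vector:
  mean(A) = (1 + 7 + 2 + 5 + 6 + 9) / 6 = 30/6 = 5
  mean(B) = (6 + 7 + 7 + 6 + 2 + 2) / 6 = 30/6 = 5
  x̄ = (5, 5),  deviation x̄ - mu_0 = (5, 5) - (2, 6) = (3, -1).

Step 2 — sample covariance matrix, S[i,j] = (1/(n-1)) · Σ_k (x_{k,i} - mean_i) · (x_{k,j} - mean_j), divisor n-1 = 5:
  S[A,A] = ((-4)·(-4) + (2)·(2) + (-3)·(-3) + (0)·(0) + (1)·(1) + (4)·(4)) / 5 = 46/5 = 9.2
  S[A,B] = ((-4)·(1) + (2)·(2) + (-3)·(2) + (0)·(1) + (1)·(-3) + (4)·(-3)) / 5 = -21/5 = -4.2
  S[B,B] = ((1)·(1) + (2)·(2) + (2)·(2) + (1)·(1) + (-3)·(-3) + (-3)·(-3)) / 5 = 28/5 = 5.6
  S = [[9.2, -4.2],
 [-4.2, 5.6]].

Step 3 — invert S. det(S) = 9.2·5.6 - (-4.2)² = 33.88.
  S^{-1} = (1/det) · [[d, -b], [-b, a]] = [[0.1653, 0.124],
 [0.124, 0.2715]].

Step 4 — quadratic form (x̄ - mu_0)^T · S^{-1} · (x̄ - mu_0):
  S^{-1} · (x̄ - mu_0) = (0.3719, 0.1004),
  (x̄ - mu_0)^T · [...] = (3)·(0.3719) + (-1)·(0.1004) = 1.0153.

Step 5 — scale by n: T² = 6 · 1.0153 = 6.0921.

T² ≈ 6.0921


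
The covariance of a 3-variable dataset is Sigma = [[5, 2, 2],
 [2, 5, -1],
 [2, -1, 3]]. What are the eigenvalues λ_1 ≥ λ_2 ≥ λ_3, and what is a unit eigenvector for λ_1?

Step 1 — characteristic polynomial p(λ) = det(λI - Sigma) = λ³ - tr·λ² + c_1·λ - det, where tr = trace, c_1 = sum of the principal 2×2 minors, det = det(Sigma):
  tr = 5 + 5 + 3 = 13,
  c_1 = (5·5 - (2)²) + (5·3 - (2)²) + (5·3 - (-1)²) = 21 + 11 + 14 = 46,
  det = 5·(5·3 - (-1)²) - (2)·((2)·3 - (-1)·(2)) + (2)·((2)·(-1) - 5·(2)) = 5·(14) - (2)·(8) + (2)·(-12) = 30.
  So p(λ) = λ³ - 13λ² + 46λ - 30.
Step 2 — look for an integer root (rational root theorem: any rational root is an integer divisor of 30). Testing λ = 5:
  p(5) = 125 - 325 + 230 - 30 = 0  ✓
  Dividing out (λ - 5): p(λ) = (λ - 5)(λ² - 8λ + 6).
Step 3 — remaining eigenvalues from the quadratic λ² - 8λ + 6 = 0:
  Δ = 8² - 4·6 = 64 - 24 = 40,  λ = (8 ± √40)/2 = (8 ± 6.3246)/2 ≈ 7.1623 or 0.8377.
  Sorted: λ_1 = 7.1623,  λ_2 = 5,  λ_3 = 0.8377  (check: sum = 13 = tr ✓).

Step 4 — unit eigenvector for λ_1 ≈ 7.1623: v spans the null space of (Sigma - λ_1 I), whose rows are
  r_1 = (-2.1623, 2, 2),  r_2 = (2, -2.1623, -1),  r_3 = (2, -1, -4.1623).
  v is orthogonal to every row, so take v ∝ r_1 × r_2 = ((2)·(-1) - (2)·(-2.1623), (2)·(2) - (-2.1623)·(-1), (-2.1623)·(-2.1623) - (2)·(2)) ≈ (2.3246, 1.8377, 0.6754).
  Let u = (2.3246, 1.8377, 0.6754).
  ||u|| = √((2.3246)² + (1.8377)² + (0.6754)²) = √(9.237) ≈ 3.0392,  v_1 = u/||u|| ≈ (0.7648, 0.6047, 0.2222) (||v_1|| = 1).

λ_1 = 7.1623,  λ_2 = 5,  λ_3 = 0.8377;  v_1 ≈ (0.7648, 0.6047, 0.2222)


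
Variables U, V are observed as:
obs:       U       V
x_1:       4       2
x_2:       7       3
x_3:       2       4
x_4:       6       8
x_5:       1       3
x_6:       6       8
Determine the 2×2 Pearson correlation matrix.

Step 1 — column means:
  mean(U) = (4 + 7 + 2 + 6 + 1 + 6) / 6 = 26/6 = 4.3333
  mean(V) = (2 + 3 + 4 + 8 + 3 + 8) / 6 = 28/6 = 4.6667

Step 2 — sample variances and covariances s[i,j] = (1/(n-1)) · Σ_k (x_{k,i} - mean_i) · (x_{k,j} - mean_j), with n-1 = 5:
  s[U,U] = ((-0.3333)·(-0.3333) + (2.6667)·(2.6667) + (-2.3333)·(-2.3333) + (1.6667)·(1.6667) + (-3.3333)·(-3.3333) + (1.6667)·(1.6667)) / 5 = 29.3333/5 = 5.8667
  s[U,V] = ((-0.3333)·(-2.6667) + (2.6667)·(-1.6667) + (-2.3333)·(-0.6667) + (1.6667)·(3.3333) + (-3.3333)·(-1.6667) + (1.6667)·(3.3333)) / 5 = 14.6667/5 = 2.9333
  s[V,V] = ((-2.6667)·(-2.6667) + (-1.6667)·(-1.6667) + (-0.6667)·(-0.6667) + (3.3333)·(3.3333) + (-1.6667)·(-1.6667) + (3.3333)·(3.3333)) / 5 = 35.3333/5 = 7.0667
  Sample standard deviations s_i = √(s[i,i]):
  s(U) = √(5.8667) = 2.4221
  s(V) = √(7.0667) = 2.6583

Step 3 — r_{ij} = s_{ij} / (s_i · s_j):
  r[U,U] = 1 (diagonal).
  r[U,V] = 2.9333 / (2.4221 · 2.6583) = 2.9333 / 6.4388 = 0.4556
  r[V,V] = 1 (diagonal).

R is symmetric with unit diagonal. Assembling:

R = [[1, 0.4556],
 [0.4556, 1]]


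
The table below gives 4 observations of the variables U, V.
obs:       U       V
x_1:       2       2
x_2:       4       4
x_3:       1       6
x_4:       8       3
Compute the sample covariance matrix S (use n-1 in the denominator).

Step 1 — column means:
  mean(U) = (2 + 4 + 1 + 8) / 4 = 15/4 = 3.75
  mean(V) = (2 + 4 + 6 + 3) / 4 = 15/4 = 3.75

Step 2 — sample covariance S[i,j] = (1/(n-1)) · Σ_k (x_{k,i} - mean_i) · (x_{k,j} - mean_j), with n-1 = 3.
  S[U,U] = ((-1.75)·(-1.75) + (0.25)·(0.25) + (-2.75)·(-2.75) + (4.25)·(4.25)) / 3 = 28.75/3 = 9.5833
  S[U,V] = ((-1.75)·(-1.75) + (0.25)·(0.25) + (-2.75)·(2.25) + (4.25)·(-0.75)) / 3 = -6.25/3 = -2.0833
  S[V,V] = ((-1.75)·(-1.75) + (0.25)·(0.25) + (2.25)·(2.25) + (-0.75)·(-0.75)) / 3 = 8.75/3 = 2.9167

S is symmetric (S[j,i] = S[i,j]). Assembling:

S = [[9.5833, -2.0833],
 [-2.0833, 2.9167]]


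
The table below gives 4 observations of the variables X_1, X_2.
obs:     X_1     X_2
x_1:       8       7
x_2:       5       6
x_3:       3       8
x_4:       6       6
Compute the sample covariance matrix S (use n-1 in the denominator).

Step 1 — column means:
  mean(X_1) = (8 + 5 + 3 + 6) / 4 = 22/4 = 5.5
  mean(X_2) = (7 + 6 + 8 + 6) / 4 = 27/4 = 6.75

Step 2 — sample covariance S[i,j] = (1/(n-1)) · Σ_k (x_{k,i} - mean_i) · (x_{k,j} - mean_j), with n-1 = 3.
  S[X_1,X_1] = ((2.5)·(2.5) + (-0.5)·(-0.5) + (-2.5)·(-2.5) + (0.5)·(0.5)) / 3 = 13/3 = 4.3333
  S[X_1,X_2] = ((2.5)·(0.25) + (-0.5)·(-0.75) + (-2.5)·(1.25) + (0.5)·(-0.75)) / 3 = -2.5/3 = -0.8333
  S[X_2,X_2] = ((0.25)·(0.25) + (-0.75)·(-0.75) + (1.25)·(1.25) + (-0.75)·(-0.75)) / 3 = 2.75/3 = 0.9167

S is symmetric (S[j,i] = S[i,j]). Assembling:

S = [[4.3333, -0.8333],
 [-0.8333, 0.9167]]


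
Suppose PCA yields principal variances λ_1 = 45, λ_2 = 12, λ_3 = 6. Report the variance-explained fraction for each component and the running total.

Step 1 — total variance = trace(Sigma) = Σ λ_i = 45 + 12 + 6 = 63.

Step 2 — fraction explained by component i = λ_i / Σ λ:
  PC1: 45/63 = 0.7143
  PC2: 12/63 = 0.1905
  PC3: 6/63 = 0.0952

Step 3 — cumulative fraction after k components = (λ_1 + ... + λ_k) / Σ λ:
  k = 1: 45/63 = 0.7143
  k = 2: (45 + 12)/63 = 57/63 = 0.9048
  k = 3: (45 + 12 + 6)/63 = 63/63 = 1

Summary (fraction, with percent):

explained: PC1 0.7143 (71.43%), PC2 0.1905 (19.05%), PC3 0.0952 (9.52%);  cumulative: 0.7143, 0.9048, 1


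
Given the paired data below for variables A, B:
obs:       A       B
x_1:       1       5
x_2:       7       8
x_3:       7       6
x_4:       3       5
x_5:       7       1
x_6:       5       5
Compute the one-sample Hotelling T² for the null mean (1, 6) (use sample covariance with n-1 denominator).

Step 1 — sample mean vector:
  mean(A) = (1 + 7 + 7 + 3 + 7 + 5) / 6 = 30/6 = 5
  mean(B) = (5 + 8 + 6 + 5 + 1 + 5) / 6 = 30/6 = 5
  x̄ = (5, 5),  deviation x̄ - mu_0 = (5, 5) - (1, 6) = (4, -1).

Step 2 — sample covariance matrix, S[i,j] = (1/(n-1)) · Σ_k (x_{k,i} - mean_i) · (x_{k,j} - mean_j), divisor n-1 = 5:
  S[A,A] = ((-4)·(-4) + (2)·(2) + (2)·(2) + (-2)·(-2) + (2)·(2) + (0)·(0)) / 5 = 32/5 = 6.4
  S[A,B] = ((-4)·(0) + (2)·(3) + (2)·(1) + (-2)·(0) + (2)·(-4) + (0)·(0)) / 5 = 0/5 = 0
  S[B,B] = ((0)·(0) + (3)·(3) + (1)·(1) + (0)·(0) + (-4)·(-4) + (0)·(0)) / 5 = 26/5 = 5.2
  S = [[6.4, 0],
 [0, 5.2]].

Step 3 — invert S. det(S) = 6.4·5.2 - (0)² = 33.28.
  S^{-1} = (1/det) · [[d, -b], [-b, a]] = [[0.1562, 0],
 [0, 0.1923]].

Step 4 — quadratic form (x̄ - mu_0)^T · S^{-1} · (x̄ - mu_0):
  S^{-1} · (x̄ - mu_0) = (0.625, -0.1923),
  (x̄ - mu_0)^T · [...] = (4)·(0.625) + (-1)·(-0.1923) = 2.6923.

Step 5 — scale by n: T² = 6 · 2.6923 = 16.1538.

T² ≈ 16.1538


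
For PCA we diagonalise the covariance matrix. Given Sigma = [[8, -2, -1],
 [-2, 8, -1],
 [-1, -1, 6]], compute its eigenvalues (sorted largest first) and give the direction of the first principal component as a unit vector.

Step 1 — characteristic polynomial p(λ) = det(λI - Sigma) = λ³ - tr·λ² + c_1·λ - det, where tr = trace, c_1 = sum of the principal 2×2 minors, det = det(Sigma):
  tr = 8 + 8 + 6 = 22,
  c_1 = (8·8 - (-2)²) + (8·6 - (-1)²) + (8·6 - (-1)²) = 60 + 47 + 47 = 154,
  det = 8·(8·6 - (-1)²) - (-2)·((-2)·6 - (-1)·(-1)) + (-1)·((-2)·(-1) - 8·(-1)) = 8·(47) - (-2)·(-13) + (-1)·(10) = 340.
  So p(λ) = λ³ - 22λ² + 154λ - 340.
Step 2 — look for an integer root (rational root theorem: any rational root is an integer divisor of 340). Testing λ = 10:
  p(10) = 1000 - 2200 + 1540 - 340 = 0  ✓
  Dividing out (λ - 10): p(λ) = (λ - 10)(λ² - 12λ + 34).
Step 3 — remaining eigenvalues from the quadratic λ² - 12λ + 34 = 0:
  Δ = 12² - 4·34 = 144 - 136 = 8,  λ = (12 ± √8)/2 = (12 ± 2.8284)/2 ≈ 7.4142 or 4.5858.
  Sorted: λ_1 = 10,  λ_2 = 7.4142,  λ_3 = 4.5858  (check: sum = 22 = tr ✓).

Step 4 — unit eigenvector for λ_1 = 10: v spans the null space of (Sigma - λ_1 I), whose rows are
  r_1 = (-2, -2, -1),  r_2 = (-2, -2, -1),  r_3 = (-1, -1, -4).
  v is orthogonal to every row, so take v ∝ r_1 × r_3 = ((-2)·(-4) - (-1)·(-1), (-1)·(-1) - (-2)·(-4), (-2)·(-1) - (-2)·(-1)) = (7, -7, 0).
  Rescale (divide by 7): u = (1, -1, 0).
  ||u|| = √((1)² + (-1)² + (0)²) = √(2) ≈ 1.4142,  v_1 = u/||u|| ≈ (0.7071, -0.7071, 0) (||v_1|| = 1).

λ_1 = 10,  λ_2 = 7.4142,  λ_3 = 4.5858;  v_1 ≈ (0.7071, -0.7071, 0)


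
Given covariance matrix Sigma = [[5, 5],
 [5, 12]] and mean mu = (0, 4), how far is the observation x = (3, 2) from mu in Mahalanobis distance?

Step 1 — centre the observation: (x - mu) = (3, -2).

Step 2 — invert Sigma. det(Sigma) = 5·12 - (5)² = 35.
  Sigma^{-1} = (1/det) · [[d, -b], [-b, a]] = [[0.3429, -0.1429],
 [-0.1429, 0.1429]].

Step 3 — form the quadratic (x - mu)^T · Sigma^{-1} · (x - mu):
  Sigma^{-1} · (x - mu) = (1.3143, -0.7143).
  (x - mu)^T · [Sigma^{-1} · (x - mu)] = (3)·(1.3143) + (-2)·(-0.7143) = 5.3714.

Step 4 — take square root: d = √(5.3714) ≈ 2.3176.

d(x, mu) = √(5.3714) ≈ 2.3176


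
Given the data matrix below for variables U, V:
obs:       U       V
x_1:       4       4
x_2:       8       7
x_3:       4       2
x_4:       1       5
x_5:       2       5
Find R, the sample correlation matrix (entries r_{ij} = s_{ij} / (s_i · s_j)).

Step 1 — column means:
  mean(U) = (4 + 8 + 4 + 1 + 2) / 5 = 19/5 = 3.8
  mean(V) = (4 + 7 + 2 + 5 + 5) / 5 = 23/5 = 4.6

Step 2 — sample variances and covariances s[i,j] = (1/(n-1)) · Σ_k (x_{k,i} - mean_i) · (x_{k,j} - mean_j), with n-1 = 4:
  s[U,U] = ((0.2)·(0.2) + (4.2)·(4.2) + (0.2)·(0.2) + (-2.8)·(-2.8) + (-1.8)·(-1.8)) / 4 = 28.8/4 = 7.2
  s[U,V] = ((0.2)·(-0.6) + (4.2)·(2.4) + (0.2)·(-2.6) + (-2.8)·(0.4) + (-1.8)·(0.4)) / 4 = 7.6/4 = 1.9
  s[V,V] = ((-0.6)·(-0.6) + (2.4)·(2.4) + (-2.6)·(-2.6) + (0.4)·(0.4) + (0.4)·(0.4)) / 4 = 13.2/4 = 3.3
  Sample standard deviations s_i = √(s[i,i]):
  s(U) = √(7.2) = 2.6833
  s(V) = √(3.3) = 1.8166

Step 3 — r_{ij} = s_{ij} / (s_i · s_j):
  r[U,U] = 1 (diagonal).
  r[U,V] = 1.9 / (2.6833 · 1.8166) = 1.9 / 4.8744 = 0.3898
  r[V,V] = 1 (diagonal).

R is symmetric with unit diagonal. Assembling:

R = [[1, 0.3898],
 [0.3898, 1]]


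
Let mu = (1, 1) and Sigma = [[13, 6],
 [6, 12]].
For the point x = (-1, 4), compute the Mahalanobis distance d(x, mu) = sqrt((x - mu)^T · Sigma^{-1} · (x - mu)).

Step 1 — centre the observation: (x - mu) = (-2, 3).

Step 2 — invert Sigma. det(Sigma) = 13·12 - (6)² = 120.
  Sigma^{-1} = (1/det) · [[d, -b], [-b, a]] = [[0.1, -0.05],
 [-0.05, 0.1083]].

Step 3 — form the quadratic (x - mu)^T · Sigma^{-1} · (x - mu):
  Sigma^{-1} · (x - mu) = (-0.35, 0.425).
  (x - mu)^T · [Sigma^{-1} · (x - mu)] = (-2)·(-0.35) + (3)·(0.425) = 1.975.

Step 4 — take square root: d = √(1.975) ≈ 1.4053.

d(x, mu) = √(1.975) ≈ 1.4053


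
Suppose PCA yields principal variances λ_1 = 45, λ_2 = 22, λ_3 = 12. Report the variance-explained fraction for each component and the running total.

Step 1 — total variance = trace(Sigma) = Σ λ_i = 45 + 22 + 12 = 79.

Step 2 — fraction explained by component i = λ_i / Σ λ:
  PC1: 45/79 = 0.5696
  PC2: 22/79 = 0.2785
  PC3: 12/79 = 0.1519

Step 3 — cumulative fraction after k components = (λ_1 + ... + λ_k) / Σ λ:
  k = 1: 45/79 = 0.5696
  k = 2: (45 + 22)/79 = 67/79 = 0.8481
  k = 3: (45 + 22 + 12)/79 = 79/79 = 1

Summary (fraction, with percent):

explained: PC1 0.5696 (56.96%), PC2 0.2785 (27.85%), PC3 0.1519 (15.19%);  cumulative: 0.5696, 0.8481, 1


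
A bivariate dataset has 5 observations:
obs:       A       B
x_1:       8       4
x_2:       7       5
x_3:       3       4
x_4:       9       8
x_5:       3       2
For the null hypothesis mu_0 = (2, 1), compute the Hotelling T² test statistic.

Step 1 — sample mean vector:
  mean(A) = (8 + 7 + 3 + 9 + 3) / 5 = 30/5 = 6
  mean(B) = (4 + 5 + 4 + 8 + 2) / 5 = 23/5 = 4.6
  x̄ = (6, 4.6),  deviation x̄ - mu_0 = (6, 4.6) - (2, 1) = (4, 3.6).

Step 2 — sample covariance matrix, S[i,j] = (1/(n-1)) · Σ_k (x_{k,i} - mean_i) · (x_{k,j} - mean_j), divisor n-1 = 4:
  S[A,A] = ((2)·(2) + (1)·(1) + (-3)·(-3) + (3)·(3) + (-3)·(-3)) / 4 = 32/4 = 8
  S[A,B] = ((2)·(-0.6) + (1)·(0.4) + (-3)·(-0.6) + (3)·(3.4) + (-3)·(-2.6)) / 4 = 19/4 = 4.75
  S[B,B] = ((-0.6)·(-0.6) + (0.4)·(0.4) + (-0.6)·(-0.6) + (3.4)·(3.4) + (-2.6)·(-2.6)) / 4 = 19.2/4 = 4.8
  S = [[8, 4.75],
 [4.75, 4.8]].

Step 3 — invert S. det(S) = 8·4.8 - (4.75)² = 15.8375.
  S^{-1} = (1/det) · [[d, -b], [-b, a]] = [[0.3031, -0.2999],
 [-0.2999, 0.5051]].

Step 4 — quadratic form (x̄ - mu_0)^T · S^{-1} · (x̄ - mu_0):
  S^{-1} · (x̄ - mu_0) = (0.1326, 0.6188),
  (x̄ - mu_0)^T · [...] = (4)·(0.1326) + (3.6)·(0.6188) = 2.758.

Step 5 — scale by n: T² = 5 · 2.758 = 13.7901.

T² ≈ 13.7901


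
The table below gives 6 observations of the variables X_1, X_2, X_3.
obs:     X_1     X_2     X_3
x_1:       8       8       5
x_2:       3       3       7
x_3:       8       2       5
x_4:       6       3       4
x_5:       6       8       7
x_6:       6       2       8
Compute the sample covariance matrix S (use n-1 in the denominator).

Step 1 — column means:
  mean(X_1) = (8 + 3 + 8 + 6 + 6 + 6) / 6 = 37/6 = 6.1667
  mean(X_2) = (8 + 3 + 2 + 3 + 8 + 2) / 6 = 26/6 = 4.3333
  mean(X_3) = (5 + 7 + 5 + 4 + 7 + 8) / 6 = 36/6 = 6

Step 2 — sample covariance S[i,j] = (1/(n-1)) · Σ_k (x_{k,i} - mean_i) · (x_{k,j} - mean_j), with n-1 = 5.
  S[X_1,X_1] = ((1.8333)·(1.8333) + (-3.1667)·(-3.1667) + (1.8333)·(1.8333) + (-0.1667)·(-0.1667) + (-0.1667)·(-0.1667) + (-0.1667)·(-0.1667)) / 5 = 16.8333/5 = 3.3667
  S[X_1,X_2] = ((1.8333)·(3.6667) + (-3.1667)·(-1.3333) + (1.8333)·(-2.3333) + (-0.1667)·(-1.3333) + (-0.1667)·(3.6667) + (-0.1667)·(-2.3333)) / 5 = 6.6667/5 = 1.3333
  S[X_1,X_3] = ((1.8333)·(-1) + (-3.1667)·(1) + (1.8333)·(-1) + (-0.1667)·(-2) + (-0.1667)·(1) + (-0.1667)·(2)) / 5 = -7/5 = -1.4
  S[X_2,X_2] = ((3.6667)·(3.6667) + (-1.3333)·(-1.3333) + (-2.3333)·(-2.3333) + (-1.3333)·(-1.3333) + (3.6667)·(3.6667) + (-2.3333)·(-2.3333)) / 5 = 41.3333/5 = 8.2667
  S[X_2,X_3] = ((3.6667)·(-1) + (-1.3333)·(1) + (-2.3333)·(-1) + (-1.3333)·(-2) + (3.6667)·(1) + (-2.3333)·(2)) / 5 = -1/5 = -0.2
  S[X_3,X_3] = ((-1)·(-1) + (1)·(1) + (-1)·(-1) + (-2)·(-2) + (1)·(1) + (2)·(2)) / 5 = 12/5 = 2.4

S is symmetric (S[j,i] = S[i,j]). Assembling:

S = [[3.3667, 1.3333, -1.4],
 [1.3333, 8.2667, -0.2],
 [-1.4, -0.2, 2.4]]


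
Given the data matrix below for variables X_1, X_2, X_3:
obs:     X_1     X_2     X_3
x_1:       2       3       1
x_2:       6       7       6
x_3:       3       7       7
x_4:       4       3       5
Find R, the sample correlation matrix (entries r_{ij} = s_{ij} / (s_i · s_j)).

Step 1 — column means:
  mean(X_1) = (2 + 6 + 3 + 4) / 4 = 15/4 = 3.75
  mean(X_2) = (3 + 7 + 7 + 3) / 4 = 20/4 = 5
  mean(X_3) = (1 + 6 + 7 + 5) / 4 = 19/4 = 4.75

Step 2 — sample variances and covariances s[i,j] = (1/(n-1)) · Σ_k (x_{k,i} - mean_i) · (x_{k,j} - mean_j), with n-1 = 3:
  s[X_1,X_1] = ((-1.75)·(-1.75) + (2.25)·(2.25) + (-0.75)·(-0.75) + (0.25)·(0.25)) / 3 = 8.75/3 = 2.9167
  s[X_1,X_2] = ((-1.75)·(-2) + (2.25)·(2) + (-0.75)·(2) + (0.25)·(-2)) / 3 = 6/3 = 2
  s[X_1,X_3] = ((-1.75)·(-3.75) + (2.25)·(1.25) + (-0.75)·(2.25) + (0.25)·(0.25)) / 3 = 7.75/3 = 2.5833
  s[X_2,X_2] = ((-2)·(-2) + (2)·(2) + (2)·(2) + (-2)·(-2)) / 3 = 16/3 = 5.3333
  s[X_2,X_3] = ((-2)·(-3.75) + (2)·(1.25) + (2)·(2.25) + (-2)·(0.25)) / 3 = 14/3 = 4.6667
  s[X_3,X_3] = ((-3.75)·(-3.75) + (1.25)·(1.25) + (2.25)·(2.25) + (0.25)·(0.25)) / 3 = 20.75/3 = 6.9167
  Sample standard deviations s_i = √(s[i,i]):
  s(X_1) = √(2.9167) = 1.7078
  s(X_2) = √(5.3333) = 2.3094
  s(X_3) = √(6.9167) = 2.63

Step 3 — r_{ij} = s_{ij} / (s_i · s_j):
  r[X_1,X_1] = 1 (diagonal).
  r[X_1,X_2] = 2 / (1.7078 · 2.3094) = 2 / 3.9441 = 0.5071
  r[X_1,X_3] = 2.5833 / (1.7078 · 2.63) = 2.5833 / 4.4915 = 0.5752
  r[X_2,X_2] = 1 (diagonal).
  r[X_2,X_3] = 4.6667 / (2.3094 · 2.63) = 4.6667 / 6.0736 = 0.7683
  r[X_3,X_3] = 1 (diagonal).

R is symmetric with unit diagonal. Assembling:

R = [[1, 0.5071, 0.5752],
 [0.5071, 1, 0.7683],
 [0.5752, 0.7683, 1]]


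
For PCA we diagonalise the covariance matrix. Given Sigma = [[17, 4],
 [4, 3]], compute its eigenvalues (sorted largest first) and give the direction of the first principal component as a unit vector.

Step 1 — characteristic polynomial of 2×2 Sigma:
  det(Sigma - λI) = λ² - trace · λ + det = 0.
  trace = 17 + 3 = 20, det = 17·3 - (4)² = 35.
Step 2 — discriminant:
  Δ = trace² - 4·det = 400 - 140 = 260.
Step 3 — eigenvalues:
  λ = (trace ± √Δ)/2 = (20 ± 16.1245)/2,
  λ_1 = 18.0623,  λ_2 = 1.9377.

Step 4 — unit eigenvector for λ_1: solve (Sigma - λ_1 I)v = 0. First row:
  (17 - 18.0623)·v_x + (4)·v_y = 0, i.e. (-1.0623)·v_x + (4)·v_y = 0,
  so v ∝ (b, λ_1 - a) = (4, 1.0623) = u.
  ||u|| = √((4)² + (1.0623)²) = √(17.1284) ≈ 4.1386,
  v_1 = u/||u|| ≈ (0.9665, 0.2567) (||v_1|| = 1).

λ_1 = 18.0623,  λ_2 = 1.9377;  v_1 ≈ (0.9665, 0.2567)


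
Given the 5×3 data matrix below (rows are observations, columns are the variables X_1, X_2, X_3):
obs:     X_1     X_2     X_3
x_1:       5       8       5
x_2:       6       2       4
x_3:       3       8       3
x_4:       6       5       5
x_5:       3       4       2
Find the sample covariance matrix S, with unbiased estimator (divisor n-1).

Step 1 — column means:
  mean(X_1) = (5 + 6 + 3 + 6 + 3) / 5 = 23/5 = 4.6
  mean(X_2) = (8 + 2 + 8 + 5 + 4) / 5 = 27/5 = 5.4
  mean(X_3) = (5 + 4 + 3 + 5 + 2) / 5 = 19/5 = 3.8

Step 2 — sample covariance S[i,j] = (1/(n-1)) · Σ_k (x_{k,i} - mean_i) · (x_{k,j} - mean_j), with n-1 = 4.
  S[X_1,X_1] = ((0.4)·(0.4) + (1.4)·(1.4) + (-1.6)·(-1.6) + (1.4)·(1.4) + (-1.6)·(-1.6)) / 4 = 9.2/4 = 2.3
  S[X_1,X_2] = ((0.4)·(2.6) + (1.4)·(-3.4) + (-1.6)·(2.6) + (1.4)·(-0.4) + (-1.6)·(-1.4)) / 4 = -6.2/4 = -1.55
  S[X_1,X_3] = ((0.4)·(1.2) + (1.4)·(0.2) + (-1.6)·(-0.8) + (1.4)·(1.2) + (-1.6)·(-1.8)) / 4 = 6.6/4 = 1.65
  S[X_2,X_2] = ((2.6)·(2.6) + (-3.4)·(-3.4) + (2.6)·(2.6) + (-0.4)·(-0.4) + (-1.4)·(-1.4)) / 4 = 27.2/4 = 6.8
  S[X_2,X_3] = ((2.6)·(1.2) + (-3.4)·(0.2) + (2.6)·(-0.8) + (-0.4)·(1.2) + (-1.4)·(-1.8)) / 4 = 2.4/4 = 0.6
  S[X_3,X_3] = ((1.2)·(1.2) + (0.2)·(0.2) + (-0.8)·(-0.8) + (1.2)·(1.2) + (-1.8)·(-1.8)) / 4 = 6.8/4 = 1.7

S is symmetric (S[j,i] = S[i,j]). Assembling:

S = [[2.3, -1.55, 1.65],
 [-1.55, 6.8, 0.6],
 [1.65, 0.6, 1.7]]


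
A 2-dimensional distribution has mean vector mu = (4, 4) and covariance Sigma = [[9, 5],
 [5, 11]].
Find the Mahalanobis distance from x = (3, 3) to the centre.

Step 1 — centre the observation: (x - mu) = (-1, -1).

Step 2 — invert Sigma. det(Sigma) = 9·11 - (5)² = 74.
  Sigma^{-1} = (1/det) · [[d, -b], [-b, a]] = [[0.1486, -0.0676],
 [-0.0676, 0.1216]].

Step 3 — form the quadratic (x - mu)^T · Sigma^{-1} · (x - mu):
  Sigma^{-1} · (x - mu) = (-0.0811, -0.0541).
  (x - mu)^T · [Sigma^{-1} · (x - mu)] = (-1)·(-0.0811) + (-1)·(-0.0541) = 0.1351.

Step 4 — take square root: d = √(0.1351) ≈ 0.3676.

d(x, mu) = √(0.1351) ≈ 0.3676


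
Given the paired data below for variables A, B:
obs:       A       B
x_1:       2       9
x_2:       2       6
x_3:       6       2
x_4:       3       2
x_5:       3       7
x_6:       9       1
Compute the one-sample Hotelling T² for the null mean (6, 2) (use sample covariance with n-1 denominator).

Step 1 — sample mean vector:
  mean(A) = (2 + 2 + 6 + 3 + 3 + 9) / 6 = 25/6 = 4.1667
  mean(B) = (9 + 6 + 2 + 2 + 7 + 1) / 6 = 27/6 = 4.5
  x̄ = (4.1667, 4.5),  deviation x̄ - mu_0 = (4.1667, 4.5) - (6, 2) = (-1.8333, 2.5).

Step 2 — sample covariance matrix, S[i,j] = (1/(n-1)) · Σ_k (x_{k,i} - mean_i) · (x_{k,j} - mean_j), divisor n-1 = 5:
  S[A,A] = ((-2.1667)·(-2.1667) + (-2.1667)·(-2.1667) + (1.8333)·(1.8333) + (-1.1667)·(-1.1667) + (-1.1667)·(-1.1667) + (4.8333)·(4.8333)) / 5 = 38.8333/5 = 7.7667
  S[A,B] = ((-2.1667)·(4.5) + (-2.1667)·(1.5) + (1.8333)·(-2.5) + (-1.1667)·(-2.5) + (-1.1667)·(2.5) + (4.8333)·(-3.5)) / 5 = -34.5/5 = -6.9
  S[B,B] = ((4.5)·(4.5) + (1.5)·(1.5) + (-2.5)·(-2.5) + (-2.5)·(-2.5) + (2.5)·(2.5) + (-3.5)·(-3.5)) / 5 = 53.5/5 = 10.7
  S = [[7.7667, -6.9],
 [-6.9, 10.7]].

Step 3 — invert S. det(S) = 7.7667·10.7 - (-6.9)² = 35.4933.
  S^{-1} = (1/det) · [[d, -b], [-b, a]] = [[0.3015, 0.1944],
 [0.1944, 0.2188]].

Step 4 — quadratic form (x̄ - mu_0)^T · S^{-1} · (x̄ - mu_0):
  S^{-1} · (x̄ - mu_0) = (-0.0667, 0.1906),
  (x̄ - mu_0)^T · [...] = (-1.8333)·(-0.0667) + (2.5)·(0.1906) = 0.5989.

Step 5 — scale by n: T² = 6 · 0.5989 = 3.5932.

T² ≈ 3.5932


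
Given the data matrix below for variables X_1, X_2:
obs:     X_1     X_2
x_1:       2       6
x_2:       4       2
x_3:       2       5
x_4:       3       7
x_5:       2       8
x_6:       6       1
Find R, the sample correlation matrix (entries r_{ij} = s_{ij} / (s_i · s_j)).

Step 1 — column means:
  mean(X_1) = (2 + 4 + 2 + 3 + 2 + 6) / 6 = 19/6 = 3.1667
  mean(X_2) = (6 + 2 + 5 + 7 + 8 + 1) / 6 = 29/6 = 4.8333

Step 2 — sample variances and covariances s[i,j] = (1/(n-1)) · Σ_k (x_{k,i} - mean_i) · (x_{k,j} - mean_j), with n-1 = 5:
  s[X_1,X_1] = ((-1.1667)·(-1.1667) + (0.8333)·(0.8333) + (-1.1667)·(-1.1667) + (-0.1667)·(-0.1667) + (-1.1667)·(-1.1667) + (2.8333)·(2.8333)) / 5 = 12.8333/5 = 2.5667
  s[X_1,X_2] = ((-1.1667)·(1.1667) + (0.8333)·(-2.8333) + (-1.1667)·(0.1667) + (-0.1667)·(2.1667) + (-1.1667)·(3.1667) + (2.8333)·(-3.8333)) / 5 = -18.8333/5 = -3.7667
  s[X_2,X_2] = ((1.1667)·(1.1667) + (-2.8333)·(-2.8333) + (0.1667)·(0.1667) + (2.1667)·(2.1667) + (3.1667)·(3.1667) + (-3.8333)·(-3.8333)) / 5 = 38.8333/5 = 7.7667
  Sample standard deviations s_i = √(s[i,i]):
  s(X_1) = √(2.5667) = 1.6021
  s(X_2) = √(7.7667) = 2.7869

Step 3 — r_{ij} = s_{ij} / (s_i · s_j):
  r[X_1,X_1] = 1 (diagonal).
  r[X_1,X_2] = -3.7667 / (1.6021 · 2.7869) = -3.7667 / 4.4648 = -0.8436
  r[X_2,X_2] = 1 (diagonal).

R is symmetric with unit diagonal. Assembling:

R = [[1, -0.8436],
 [-0.8436, 1]]


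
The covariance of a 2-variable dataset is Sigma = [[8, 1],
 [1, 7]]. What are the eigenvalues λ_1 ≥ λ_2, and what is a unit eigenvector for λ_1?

Step 1 — characteristic polynomial of 2×2 Sigma:
  det(Sigma - λI) = λ² - trace · λ + det = 0.
  trace = 8 + 7 = 15, det = 8·7 - (1)² = 55.
Step 2 — discriminant:
  Δ = trace² - 4·det = 225 - 220 = 5.
Step 3 — eigenvalues:
  λ = (trace ± √Δ)/2 = (15 ± 2.2361)/2,
  λ_1 = 8.618,  λ_2 = 6.382.

Step 4 — unit eigenvector for λ_1: solve (Sigma - λ_1 I)v = 0. First row:
  (8 - 8.618)·v_x + (1)·v_y = 0, i.e. (-0.618)·v_x + (1)·v_y = 0,
  so v ∝ (b, λ_1 - a) = (1, 0.618) = u.
  ||u|| = √((1)² + (0.618)²) = √(1.382) ≈ 1.1756,
  v_1 = u/||u|| ≈ (0.8507, 0.5257) (||v_1|| = 1).

λ_1 = 8.618,  λ_2 = 6.382;  v_1 ≈ (0.8507, 0.5257)


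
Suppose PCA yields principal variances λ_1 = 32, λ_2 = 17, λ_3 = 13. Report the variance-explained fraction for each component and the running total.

Step 1 — total variance = trace(Sigma) = Σ λ_i = 32 + 17 + 13 = 62.

Step 2 — fraction explained by component i = λ_i / Σ λ:
  PC1: 32/62 = 0.5161
  PC2: 17/62 = 0.2742
  PC3: 13/62 = 0.2097

Step 3 — cumulative fraction after k components = (λ_1 + ... + λ_k) / Σ λ:
  k = 1: 32/62 = 0.5161
  k = 2: (32 + 17)/62 = 49/62 = 0.7903
  k = 3: (32 + 17 + 13)/62 = 62/62 = 1

Summary (fraction, with percent):

explained: PC1 0.5161 (51.61%), PC2 0.2742 (27.42%), PC3 0.2097 (20.97%);  cumulative: 0.5161, 0.7903, 1


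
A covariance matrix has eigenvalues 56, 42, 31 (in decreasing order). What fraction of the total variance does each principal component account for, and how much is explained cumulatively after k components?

Step 1 — total variance = trace(Sigma) = Σ λ_i = 56 + 42 + 31 = 129.

Step 2 — fraction explained by component i = λ_i / Σ λ:
  PC1: 56/129 = 0.4341
  PC2: 42/129 = 0.3256
  PC3: 31/129 = 0.2403

Step 3 — cumulative fraction after k components = (λ_1 + ... + λ_k) / Σ λ:
  k = 1: 56/129 = 0.4341
  k = 2: (56 + 42)/129 = 98/129 = 0.7597
  k = 3: (56 + 42 + 31)/129 = 129/129 = 1

Summary (fraction, with percent):

explained: PC1 0.4341 (43.41%), PC2 0.3256 (32.56%), PC3 0.2403 (24.03%);  cumulative: 0.4341, 0.7597, 1


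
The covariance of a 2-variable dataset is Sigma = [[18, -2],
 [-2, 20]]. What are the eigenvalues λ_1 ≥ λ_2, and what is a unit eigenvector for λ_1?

Step 1 — characteristic polynomial of 2×2 Sigma:
  det(Sigma - λI) = λ² - trace · λ + det = 0.
  trace = 18 + 20 = 38, det = 18·20 - (-2)² = 356.
Step 2 — discriminant:
  Δ = trace² - 4·det = 1444 - 1424 = 20.
Step 3 — eigenvalues:
  λ = (trace ± √Δ)/2 = (38 ± 4.4721)/2,
  λ_1 = 21.2361,  λ_2 = 16.7639.

Step 4 — unit eigenvector for λ_1: solve (Sigma - λ_1 I)v = 0. First row:
  (18 - 21.2361)·v_x + (-2)·v_y = 0, i.e. (-3.2361)·v_x + (-2)·v_y = 0,
  so v ∝ (b, λ_1 - a) = (-2, 3.2361); multiply by -1 so the first entry is positive: u = (2, -3.2361).
  ||u|| = √((2)² + (-3.2361)²) = √(14.4721) ≈ 3.8042,
  v_1 = u/||u|| ≈ (0.5257, -0.8507) (||v_1|| = 1).

λ_1 = 21.2361,  λ_2 = 16.7639;  v_1 ≈ (0.5257, -0.8507)


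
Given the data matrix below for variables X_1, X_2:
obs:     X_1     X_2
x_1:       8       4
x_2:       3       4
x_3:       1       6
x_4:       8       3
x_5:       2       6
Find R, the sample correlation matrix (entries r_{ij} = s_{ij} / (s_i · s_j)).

Step 1 — column means:
  mean(X_1) = (8 + 3 + 1 + 8 + 2) / 5 = 22/5 = 4.4
  mean(X_2) = (4 + 4 + 6 + 3 + 6) / 5 = 23/5 = 4.6

Step 2 — sample variances and covariances s[i,j] = (1/(n-1)) · Σ_k (x_{k,i} - mean_i) · (x_{k,j} - mean_j), with n-1 = 4:
  s[X_1,X_1] = ((3.6)·(3.6) + (-1.4)·(-1.4) + (-3.4)·(-3.4) + (3.6)·(3.6) + (-2.4)·(-2.4)) / 4 = 45.2/4 = 11.3
  s[X_1,X_2] = ((3.6)·(-0.6) + (-1.4)·(-0.6) + (-3.4)·(1.4) + (3.6)·(-1.6) + (-2.4)·(1.4)) / 4 = -15.2/4 = -3.8
  s[X_2,X_2] = ((-0.6)·(-0.6) + (-0.6)·(-0.6) + (1.4)·(1.4) + (-1.6)·(-1.6) + (1.4)·(1.4)) / 4 = 7.2/4 = 1.8
  Sample standard deviations s_i = √(s[i,i]):
  s(X_1) = √(11.3) = 3.3615
  s(X_2) = √(1.8) = 1.3416

Step 3 — r_{ij} = s_{ij} / (s_i · s_j):
  r[X_1,X_1] = 1 (diagonal).
  r[X_1,X_2] = -3.8 / (3.3615 · 1.3416) = -3.8 / 4.51 = -0.8426
  r[X_2,X_2] = 1 (diagonal).

R is symmetric with unit diagonal. Assembling:

R = [[1, -0.8426],
 [-0.8426, 1]]


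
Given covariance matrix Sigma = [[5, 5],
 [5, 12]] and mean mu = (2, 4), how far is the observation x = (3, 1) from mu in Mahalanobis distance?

Step 1 — centre the observation: (x - mu) = (1, -3).

Step 2 — invert Sigma. det(Sigma) = 5·12 - (5)² = 35.
  Sigma^{-1} = (1/det) · [[d, -b], [-b, a]] = [[0.3429, -0.1429],
 [-0.1429, 0.1429]].

Step 3 — form the quadratic (x - mu)^T · Sigma^{-1} · (x - mu):
  Sigma^{-1} · (x - mu) = (0.7714, -0.5714).
  (x - mu)^T · [Sigma^{-1} · (x - mu)] = (1)·(0.7714) + (-3)·(-0.5714) = 2.4857.

Step 4 — take square root: d = √(2.4857) ≈ 1.5766.

d(x, mu) = √(2.4857) ≈ 1.5766


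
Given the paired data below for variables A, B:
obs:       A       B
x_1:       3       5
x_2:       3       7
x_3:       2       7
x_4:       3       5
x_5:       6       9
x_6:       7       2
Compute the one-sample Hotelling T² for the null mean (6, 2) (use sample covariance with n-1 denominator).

Step 1 — sample mean vector:
  mean(A) = (3 + 3 + 2 + 3 + 6 + 7) / 6 = 24/6 = 4
  mean(B) = (5 + 7 + 7 + 5 + 9 + 2) / 6 = 35/6 = 5.8333
  x̄ = (4, 5.8333),  deviation x̄ - mu_0 = (4, 5.8333) - (6, 2) = (-2, 3.8333).

Step 2 — sample covariance matrix, S[i,j] = (1/(n-1)) · Σ_k (x_{k,i} - mean_i) · (x_{k,j} - mean_j), divisor n-1 = 5:
  S[A,A] = ((-1)·(-1) + (-1)·(-1) + (-2)·(-2) + (-1)·(-1) + (2)·(2) + (3)·(3)) / 5 = 20/5 = 4
  S[A,B] = ((-1)·(-0.8333) + (-1)·(1.1667) + (-2)·(1.1667) + (-1)·(-0.8333) + (2)·(3.1667) + (3)·(-3.8333)) / 5 = -7/5 = -1.4
  S[B,B] = ((-0.8333)·(-0.8333) + (1.1667)·(1.1667) + (1.1667)·(1.1667) + (-0.8333)·(-0.8333) + (3.1667)·(3.1667) + (-3.8333)·(-3.8333)) / 5 = 28.8333/5 = 5.7667
  S = [[4, -1.4],
 [-1.4, 5.7667]].

Step 3 — invert S. det(S) = 4·5.7667 - (-1.4)² = 21.1067.
  S^{-1} = (1/det) · [[d, -b], [-b, a]] = [[0.2732, 0.0663],
 [0.0663, 0.1895]].

Step 4 — quadratic form (x̄ - mu_0)^T · S^{-1} · (x̄ - mu_0):
  S^{-1} · (x̄ - mu_0) = (-0.2922, 0.5938),
  (x̄ - mu_0)^T · [...] = (-2)·(-0.2922) + (3.8333)·(0.5938) = 2.8606.

Step 5 — scale by n: T² = 6 · 2.8606 = 17.1636.

T² ≈ 17.1636


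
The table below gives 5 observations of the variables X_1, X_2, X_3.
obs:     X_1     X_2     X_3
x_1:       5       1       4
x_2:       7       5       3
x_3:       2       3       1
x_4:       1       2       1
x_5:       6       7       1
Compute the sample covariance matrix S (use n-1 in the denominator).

Step 1 — column means:
  mean(X_1) = (5 + 7 + 2 + 1 + 6) / 5 = 21/5 = 4.2
  mean(X_2) = (1 + 5 + 3 + 2 + 7) / 5 = 18/5 = 3.6
  mean(X_3) = (4 + 3 + 1 + 1 + 1) / 5 = 10/5 = 2

Step 2 — sample covariance S[i,j] = (1/(n-1)) · Σ_k (x_{k,i} - mean_i) · (x_{k,j} - mean_j), with n-1 = 4.
  S[X_1,X_1] = ((0.8)·(0.8) + (2.8)·(2.8) + (-2.2)·(-2.2) + (-3.2)·(-3.2) + (1.8)·(1.8)) / 4 = 26.8/4 = 6.7
  S[X_1,X_2] = ((0.8)·(-2.6) + (2.8)·(1.4) + (-2.2)·(-0.6) + (-3.2)·(-1.6) + (1.8)·(3.4)) / 4 = 14.4/4 = 3.6
  S[X_1,X_3] = ((0.8)·(2) + (2.8)·(1) + (-2.2)·(-1) + (-3.2)·(-1) + (1.8)·(-1)) / 4 = 8/4 = 2
  S[X_2,X_2] = ((-2.6)·(-2.6) + (1.4)·(1.4) + (-0.6)·(-0.6) + (-1.6)·(-1.6) + (3.4)·(3.4)) / 4 = 23.2/4 = 5.8
  S[X_2,X_3] = ((-2.6)·(2) + (1.4)·(1) + (-0.6)·(-1) + (-1.6)·(-1) + (3.4)·(-1)) / 4 = -5/4 = -1.25
  S[X_3,X_3] = ((2)·(2) + (1)·(1) + (-1)·(-1) + (-1)·(-1) + (-1)·(-1)) / 4 = 8/4 = 2

S is symmetric (S[j,i] = S[i,j]). Assembling:

S = [[6.7, 3.6, 2],
 [3.6, 5.8, -1.25],
 [2, -1.25, 2]]


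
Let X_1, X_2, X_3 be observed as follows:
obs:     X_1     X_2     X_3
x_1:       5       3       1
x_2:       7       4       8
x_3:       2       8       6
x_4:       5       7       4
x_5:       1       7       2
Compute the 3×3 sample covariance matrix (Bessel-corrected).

Step 1 — column means:
  mean(X_1) = (5 + 7 + 2 + 5 + 1) / 5 = 20/5 = 4
  mean(X_2) = (3 + 4 + 8 + 7 + 7) / 5 = 29/5 = 5.8
  mean(X_3) = (1 + 8 + 6 + 4 + 2) / 5 = 21/5 = 4.2

Step 2 — sample covariance S[i,j] = (1/(n-1)) · Σ_k (x_{k,i} - mean_i) · (x_{k,j} - mean_j), with n-1 = 4.
  S[X_1,X_1] = ((1)·(1) + (3)·(3) + (-2)·(-2) + (1)·(1) + (-3)·(-3)) / 4 = 24/4 = 6
  S[X_1,X_2] = ((1)·(-2.8) + (3)·(-1.8) + (-2)·(2.2) + (1)·(1.2) + (-3)·(1.2)) / 4 = -15/4 = -3.75
  S[X_1,X_3] = ((1)·(-3.2) + (3)·(3.8) + (-2)·(1.8) + (1)·(-0.2) + (-3)·(-2.2)) / 4 = 11/4 = 2.75
  S[X_2,X_2] = ((-2.8)·(-2.8) + (-1.8)·(-1.8) + (2.2)·(2.2) + (1.2)·(1.2) + (1.2)·(1.2)) / 4 = 18.8/4 = 4.7
  S[X_2,X_3] = ((-2.8)·(-3.2) + (-1.8)·(3.8) + (2.2)·(1.8) + (1.2)·(-0.2) + (1.2)·(-2.2)) / 4 = 3.2/4 = 0.8
  S[X_3,X_3] = ((-3.2)·(-3.2) + (3.8)·(3.8) + (1.8)·(1.8) + (-0.2)·(-0.2) + (-2.2)·(-2.2)) / 4 = 32.8/4 = 8.2

S is symmetric (S[j,i] = S[i,j]). Assembling:

S = [[6, -3.75, 2.75],
 [-3.75, 4.7, 0.8],
 [2.75, 0.8, 8.2]]


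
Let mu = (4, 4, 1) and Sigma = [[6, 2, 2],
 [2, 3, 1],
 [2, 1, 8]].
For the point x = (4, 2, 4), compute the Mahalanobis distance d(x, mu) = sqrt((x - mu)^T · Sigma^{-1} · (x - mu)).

Step 1 — centre the observation: (x - mu) = (0, -2, 3).

Step 2 — invert Sigma (cofactor / det for 3×3, or solve directly):
  Sigma^{-1} = [[0.2255, -0.1373, -0.0392],
 [-0.1373, 0.4314, -0.0196],
 [-0.0392, -0.0196, 0.1373]].

Step 3 — form the quadratic (x - mu)^T · Sigma^{-1} · (x - mu):
  Sigma^{-1} · (x - mu) = (0.1569, -0.9216, 0.451).
  (x - mu)^T · [Sigma^{-1} · (x - mu)] = (0)·(0.1569) + (-2)·(-0.9216) + (3)·(0.451) = 3.1961.

Step 4 — take square root: d = √(3.1961) ≈ 1.7878.

d(x, mu) = √(3.1961) ≈ 1.7878


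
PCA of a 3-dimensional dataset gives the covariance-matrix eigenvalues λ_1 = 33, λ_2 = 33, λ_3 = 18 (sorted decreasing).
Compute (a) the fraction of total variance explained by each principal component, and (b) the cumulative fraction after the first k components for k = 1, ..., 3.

Step 1 — total variance = trace(Sigma) = Σ λ_i = 33 + 33 + 18 = 84.

Step 2 — fraction explained by component i = λ_i / Σ λ:
  PC1: 33/84 = 0.3929
  PC2: 33/84 = 0.3929
  PC3: 18/84 = 0.2143

Step 3 — cumulative fraction after k components = (λ_1 + ... + λ_k) / Σ λ:
  k = 1: 33/84 = 0.3929
  k = 2: (33 + 33)/84 = 66/84 = 0.7857
  k = 3: (33 + 33 + 18)/84 = 84/84 = 1

Summary (fraction, with percent):

explained: PC1 0.3929 (39.29%), PC2 0.3929 (39.29%), PC3 0.2143 (21.43%);  cumulative: 0.3929, 0.7857, 1


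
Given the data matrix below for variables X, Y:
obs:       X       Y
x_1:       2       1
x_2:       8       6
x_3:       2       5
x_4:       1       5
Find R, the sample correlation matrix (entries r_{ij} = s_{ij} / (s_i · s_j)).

Step 1 — column means:
  mean(X) = (2 + 8 + 2 + 1) / 4 = 13/4 = 3.25
  mean(Y) = (1 + 6 + 5 + 5) / 4 = 17/4 = 4.25

Step 2 — sample variances and covariances s[i,j] = (1/(n-1)) · Σ_k (x_{k,i} - mean_i) · (x_{k,j} - mean_j), with n-1 = 3:
  s[X,X] = ((-1.25)·(-1.25) + (4.75)·(4.75) + (-1.25)·(-1.25) + (-2.25)·(-2.25)) / 3 = 30.75/3 = 10.25
  s[X,Y] = ((-1.25)·(-3.25) + (4.75)·(1.75) + (-1.25)·(0.75) + (-2.25)·(0.75)) / 3 = 9.75/3 = 3.25
  s[Y,Y] = ((-3.25)·(-3.25) + (1.75)·(1.75) + (0.75)·(0.75) + (0.75)·(0.75)) / 3 = 14.75/3 = 4.9167
  Sample standard deviations s_i = √(s[i,i]):
  s(X) = √(10.25) = 3.2016
  s(Y) = √(4.9167) = 2.2174

Step 3 — r_{ij} = s_{ij} / (s_i · s_j):
  r[X,X] = 1 (diagonal).
  r[X,Y] = 3.25 / (3.2016 · 2.2174) = 3.25 / 7.099 = 0.4578
  r[Y,Y] = 1 (diagonal).

R is symmetric with unit diagonal. Assembling:

R = [[1, 0.4578],
 [0.4578, 1]]


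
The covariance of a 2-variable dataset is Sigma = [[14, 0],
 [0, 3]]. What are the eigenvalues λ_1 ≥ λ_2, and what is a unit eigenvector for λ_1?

Step 1 — characteristic polynomial of 2×2 Sigma:
  det(Sigma - λI) = λ² - trace · λ + det = 0.
  trace = 14 + 3 = 17, det = 14·3 - (0)² = 42.
Step 2 — discriminant:
  Δ = trace² - 4·det = 289 - 168 = 121.
Step 3 — eigenvalues:
  λ = (trace ± √Δ)/2 = (17 ± 11)/2,
  λ_1 = 14,  λ_2 = 3.

Step 4 — unit eigenvector for λ_1: Sigma is diagonal, so its eigenvectors are the coordinate axes. λ_1 = 14 is the diagonal entry on the first coordinate axis, hence
  v_1 = (1, 0) (||v_1|| = 1).

λ_1 = 14,  λ_2 = 3;  v_1 ≈ (1, 0)
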